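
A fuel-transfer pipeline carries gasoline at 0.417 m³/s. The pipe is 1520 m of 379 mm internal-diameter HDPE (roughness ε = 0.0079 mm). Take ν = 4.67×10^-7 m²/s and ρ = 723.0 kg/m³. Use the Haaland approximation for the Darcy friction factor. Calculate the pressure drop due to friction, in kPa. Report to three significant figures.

V = 4Q/(πD²) = 4·0.417/(π·0.379²) = 3.696 m/s
Re = VD/ν = 3.696·0.379/4.67×10^-7 = 3.00×10^6 → turbulent
ε/D = 0.0079/379 = 2.08×10^-5
Haaland: f = 0.01050
h_f = f(L/D)V²/(2g) = 0.01050·(1520/0.379)·3.696²/(2·9.81) = 29.33 m
Δp = ρg·h_f = 723.0·9.81·29.33 = 208.0 kPa

Δp ≈ 208 kPa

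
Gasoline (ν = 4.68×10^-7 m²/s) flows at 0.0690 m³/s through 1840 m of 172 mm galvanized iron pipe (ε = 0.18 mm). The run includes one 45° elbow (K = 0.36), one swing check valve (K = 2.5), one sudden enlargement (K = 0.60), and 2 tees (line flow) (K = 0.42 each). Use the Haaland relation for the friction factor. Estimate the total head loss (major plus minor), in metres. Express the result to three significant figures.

H_L ≈ 98.7 m

V = 4Q/(πD²) = 2.970 m/s; V²/2g = 0.4495 m
Re = 1.09×10^6, ε/D = 0.00105 → f = 0.02013 (Haaland)
Major: h_f = f(L/D)·V²/2g = 0.02013·10698·0.4495 = 96.80 m
Minor: ΣK = 4.30; h_m = ΣK·V²/2g = 1.933 m
Total H_L = 96.80 + 1.933 = 98.73 m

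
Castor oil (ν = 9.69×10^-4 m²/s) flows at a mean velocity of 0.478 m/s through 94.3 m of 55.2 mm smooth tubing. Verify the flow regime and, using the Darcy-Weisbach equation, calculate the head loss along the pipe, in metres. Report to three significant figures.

h_f ≈ 46.8 m

Re = VD/ν = 0.478·0.05520/9.69×10^-4 = 27.2 → laminar (Re < 2300)
f = 64/Re = 2.350
h_f = f(L/D)V²/(2g) = 2.350·(94.3/0.05520)·0.478²/(2·9.81) = 46.76 m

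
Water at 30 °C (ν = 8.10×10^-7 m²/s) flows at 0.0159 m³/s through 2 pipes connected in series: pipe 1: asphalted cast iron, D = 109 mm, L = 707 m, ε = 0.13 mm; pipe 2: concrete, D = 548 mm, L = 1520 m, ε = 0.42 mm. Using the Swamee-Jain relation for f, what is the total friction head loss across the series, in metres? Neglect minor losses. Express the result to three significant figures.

Pipe 1: V = 1.704 m/s, Re = 2.29×10^5, ε/D = 0.00119, f = 0.02177, h_1 = f(L/D)V²/2g = 20.89 m
Pipe 2: V = 0.06741 m/s, Re = 4.56×10^4, ε/D = 7.66×10^-4, f = 0.02381, h_2 = f(L/D)V²/2g = 0.01530 m
Series → Q common, losses add: H = Σh = 20.91 m

H ≈ 20.9 m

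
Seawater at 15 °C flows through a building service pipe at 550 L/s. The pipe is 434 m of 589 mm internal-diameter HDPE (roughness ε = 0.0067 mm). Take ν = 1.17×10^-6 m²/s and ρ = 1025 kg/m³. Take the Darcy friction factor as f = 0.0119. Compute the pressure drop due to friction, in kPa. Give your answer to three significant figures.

V = 4Q/(πD²) = 4·0.550/(π·0.589²) = 2.019 m/s
h_f = f(L/D)V²/(2g) = 0.01190·(434/0.589)·2.019²/(2·9.81) = 1.821 m
Δp = ρg·h_f = 1025·9.81·1.821 = 18.31 kPa

Δp ≈ 18.3 kPa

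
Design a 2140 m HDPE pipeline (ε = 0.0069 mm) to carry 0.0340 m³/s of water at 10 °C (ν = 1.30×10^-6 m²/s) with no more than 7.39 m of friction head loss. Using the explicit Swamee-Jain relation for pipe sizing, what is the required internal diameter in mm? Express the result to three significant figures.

D ≈ 218 mm

Swamee-Jain (Type III): D = 0.66·[ε^1.25·(LQ²/(gh_f))^4.75 + ν·Q^9.4·(L/(gh_f))^5.2]^0.04
LQ²/(gh_f) = 0.03412; L/(gh_f) = 29.52
Term 1 = ε^1.25·(…)^4.75 = 3.81×10^-14; Term 2 = ν·Q^9.4·(…)^5.2 = 9.00×10^-13
D = 0.66·(3.81×10^-14 + 9.00×10^-13)^0.04 = 0.2180 m = 218 mm
Check: V = 0.911 m/s, Re = 1.53×10^5, f = 0.01663, h_f = 6.90 m ≈ 7.39 m ✓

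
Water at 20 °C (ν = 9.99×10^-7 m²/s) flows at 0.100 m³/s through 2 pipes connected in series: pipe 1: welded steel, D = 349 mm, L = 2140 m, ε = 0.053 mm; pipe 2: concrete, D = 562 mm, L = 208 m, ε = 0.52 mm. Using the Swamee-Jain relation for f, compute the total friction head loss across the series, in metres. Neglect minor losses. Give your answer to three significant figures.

Pipe 1: V = 1.045 m/s, Re = 3.65×10^5, ε/D = 1.52×10^-4, f = 0.01554, h_1 = f(L/D)V²/2g = 5.308 m
Pipe 2: V = 0.4031 m/s, Re = 2.27×10^5, ε/D = 9.25×10^-4, f = 0.02073, h_2 = f(L/D)V²/2g = 0.06356 m
Series → Q common, losses add: H = Σh = 5.372 m

H ≈ 5.37 m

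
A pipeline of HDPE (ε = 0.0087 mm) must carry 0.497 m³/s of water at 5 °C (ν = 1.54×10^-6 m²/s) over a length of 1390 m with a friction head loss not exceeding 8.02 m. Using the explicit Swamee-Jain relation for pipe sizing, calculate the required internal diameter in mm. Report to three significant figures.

Swamee-Jain (Type III): D = 0.66·[ε^1.25·(LQ²/(gh_f))^4.75 + ν·Q^9.4·(L/(gh_f))^5.2]^0.04
LQ²/(gh_f) = 4.364; L/(gh_f) = 17.67
Term 1 = ε^1.25·(…)^4.75 = 5.17×10^-4; Term 2 = ν·Q^9.4·(…)^5.2 = 0.00659
D = 0.66·(5.17×10^-4 + 0.00659)^0.04 = 0.5415 m = 542 mm
Check: V = 2.16 m/s, Re = 7.59×10^5, f = 0.01249, h_f = 7.61 m ≈ 8.02 m ✓

D ≈ 542 mm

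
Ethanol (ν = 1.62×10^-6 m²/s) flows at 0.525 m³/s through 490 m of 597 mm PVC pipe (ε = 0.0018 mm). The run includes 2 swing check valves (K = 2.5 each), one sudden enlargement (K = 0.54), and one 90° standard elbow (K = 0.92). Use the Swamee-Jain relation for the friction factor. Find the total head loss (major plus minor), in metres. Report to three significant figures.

V = 4Q/(πD²) = 1.876 m/s; V²/2g = 0.1793 m
Re = 6.91×10^5, ε/D = 3.02×10^-6 → f = 0.01242 (Swamee-Jain)
Major: h_f = f(L/D)·V²/2g = 0.01242·820.8·0.1793 = 1.828 m
Minor: ΣK = 6.46; h_m = ΣK·V²/2g = 1.158 m
Total H_L = 1.828 + 1.158 = 2.986 m

H_L ≈ 2.99 m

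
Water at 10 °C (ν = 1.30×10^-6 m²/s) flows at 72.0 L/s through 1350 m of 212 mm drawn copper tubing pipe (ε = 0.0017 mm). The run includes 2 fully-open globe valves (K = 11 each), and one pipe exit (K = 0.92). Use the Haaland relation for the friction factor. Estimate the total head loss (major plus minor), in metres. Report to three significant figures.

H_L ≈ 24.0 m

V = 4Q/(πD²) = 2.040 m/s; V²/2g = 0.2121 m
Re = 3.33×10^5, ε/D = 8.02×10^-6 → f = 0.01414 (Haaland)
Major: h_f = f(L/D)·V²/2g = 0.01414·6368·0.2121 = 19.09 m
Minor: ΣK = 22.9; h_m = ΣK·V²/2g = 4.860 m
Total H_L = 19.09 + 4.860 = 23.95 m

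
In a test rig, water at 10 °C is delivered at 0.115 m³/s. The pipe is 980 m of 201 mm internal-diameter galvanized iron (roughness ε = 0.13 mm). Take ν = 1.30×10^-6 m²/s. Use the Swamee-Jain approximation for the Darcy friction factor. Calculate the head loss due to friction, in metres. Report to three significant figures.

V = 4Q/(πD²) = 4·0.115/(π·0.201²) = 3.624 m/s
Re = VD/ν = 3.624·0.201/1.30×10^-6 = 5.60×10^5 → turbulent
ε/D = 0.13/201 = 6.47×10^-4
Swamee-Jain: f = 0.01855
h_f = f(L/D)V²/(2g) = 0.01855·(980/0.201)·3.624²/(2·9.81) = 60.55 m

h_f ≈ 60.6 m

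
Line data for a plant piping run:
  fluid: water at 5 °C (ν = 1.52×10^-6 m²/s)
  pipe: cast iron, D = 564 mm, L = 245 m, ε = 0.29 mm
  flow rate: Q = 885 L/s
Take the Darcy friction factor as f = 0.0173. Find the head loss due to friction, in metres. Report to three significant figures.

h_f ≈ 4.81 m

V = 4Q/(πD²) = 4·0.885/(π·0.564²) = 3.542 m/s
h_f = f(L/D)V²/(2g) = 0.01730·(245/0.564)·3.542²/(2·9.81) = 4.806 m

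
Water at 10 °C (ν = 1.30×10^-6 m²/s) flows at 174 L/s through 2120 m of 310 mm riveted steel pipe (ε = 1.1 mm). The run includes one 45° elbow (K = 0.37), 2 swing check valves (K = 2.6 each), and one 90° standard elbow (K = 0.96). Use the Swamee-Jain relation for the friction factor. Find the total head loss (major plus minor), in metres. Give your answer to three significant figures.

H_L ≈ 53.2 m

V = 4Q/(πD²) = 2.305 m/s; V²/2g = 0.2709 m
Re = 5.50×10^5, ε/D = 0.00355 → f = 0.02776 (Swamee-Jain)
Major: h_f = f(L/D)·V²/2g = 0.02776·6839·0.2709 = 51.43 m
Minor: ΣK = 6.53; h_m = ΣK·V²/2g = 1.769 m
Total H_L = 51.43 + 1.769 = 53.20 m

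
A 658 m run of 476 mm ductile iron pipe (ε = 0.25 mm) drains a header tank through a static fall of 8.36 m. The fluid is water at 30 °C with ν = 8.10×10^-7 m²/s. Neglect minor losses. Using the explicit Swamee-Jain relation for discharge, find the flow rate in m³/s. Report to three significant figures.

Swamee-Jain (Type II): Q = -0.965·√(gD⁵h_f/L)·ln[ε/(3.7D) + √(3.17ν²L/(gD³h_f))]
√(gD⁵h_f/L) = √(9.81·0.476⁵·8.36/658) = 0.05519
ε/(3.7D) = 1.42×10^-4; √(3.17ν²L/(gD³h_f)) = 1.24×10^-5
Q = -0.965·0.05519·ln(1.544×10^-4) = 0.4674 m³/s
Check: V = 2.63 m/s, Re = 1.54×10^6, f = 0.01729, h_f = 8.40 m ≈ 8.36 m ✓

Q ≈ 0.467 m³/s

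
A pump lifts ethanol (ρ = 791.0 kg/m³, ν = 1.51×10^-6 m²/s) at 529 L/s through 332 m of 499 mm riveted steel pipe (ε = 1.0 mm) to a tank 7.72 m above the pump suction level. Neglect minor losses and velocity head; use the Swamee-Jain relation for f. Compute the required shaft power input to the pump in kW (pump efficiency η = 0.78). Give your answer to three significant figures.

V = 4Q/(πD²) = 2.705 m/s; Re = 8.94×10^5; ε/D = 0.00200; f = 0.02372
h_f = f(L/D)V²/2g = 5.885 m
Total head H = z + h_f = 7.72 + 5.885 = 13.61 m
P_hyd = ρgQH = 791.0·9.81·0.529·13.61 = 55.85 kW
P_shaft = P_hyd/η = 55.85/0.78 = 71.60 kW

P_shaft ≈ 71.6 kW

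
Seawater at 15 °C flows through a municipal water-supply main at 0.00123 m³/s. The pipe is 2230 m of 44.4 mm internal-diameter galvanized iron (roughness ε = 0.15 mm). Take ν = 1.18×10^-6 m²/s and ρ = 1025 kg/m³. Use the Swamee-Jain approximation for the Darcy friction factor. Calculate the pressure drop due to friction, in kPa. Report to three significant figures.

Δp ≈ 504 kPa

V = 4Q/(πD²) = 4·0.00123/(π·0.0444²) = 0.7944 m/s
Re = VD/ν = 0.7944·0.0444/1.18×10^-6 = 2.99×10^4 → turbulent
ε/D = 0.15/44.4 = 0.00338
Swamee-Jain: f = 0.03103
h_f = f(L/D)V²/(2g) = 0.03103·(2230/0.0444)·0.7944²/(2·9.81) = 50.14 m
Δp = ρg·h_f = 1025·9.81·50.14 = 504.1 kPa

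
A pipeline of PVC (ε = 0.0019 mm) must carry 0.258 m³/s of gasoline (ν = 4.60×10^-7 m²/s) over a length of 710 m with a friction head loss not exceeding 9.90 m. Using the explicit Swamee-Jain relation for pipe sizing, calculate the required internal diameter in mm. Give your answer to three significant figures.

Swamee-Jain (Type III): D = 0.66·[ε^1.25·(LQ²/(gh_f))^4.75 + ν·Q^9.4·(L/(gh_f))^5.2]^0.04
LQ²/(gh_f) = 0.4866; L/(gh_f) = 7.311
Term 1 = ε^1.25·(…)^4.75 = 2.30×10^-9; Term 2 = ν·Q^9.4·(…)^5.2 = 4.21×10^-8
D = 0.66·(2.30×10^-9 + 4.21×10^-8)^0.04 = 0.3353 m = 335 mm
Check: V = 2.92 m/s, Re = 2.13×10^6, f = 0.01049, h_f = 9.66 m ≈ 9.90 m ✓

D ≈ 335 mm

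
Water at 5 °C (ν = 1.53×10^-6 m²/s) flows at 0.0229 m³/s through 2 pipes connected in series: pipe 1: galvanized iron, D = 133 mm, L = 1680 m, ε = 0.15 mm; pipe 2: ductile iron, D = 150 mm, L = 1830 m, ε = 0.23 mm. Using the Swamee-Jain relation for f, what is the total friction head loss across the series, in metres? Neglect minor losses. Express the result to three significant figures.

H ≈ 63.4 m

Pipe 1: V = 1.648 m/s, Re = 1.43×10^5, ε/D = 0.00113, f = 0.02214, h_1 = f(L/D)V²/2g = 38.73 m
Pipe 2: V = 1.296 m/s, Re = 1.27×10^5, ε/D = 0.00153, f = 0.02365, h_2 = f(L/D)V²/2g = 24.70 m
Series → Q common, losses add: H = Σh = 63.42 m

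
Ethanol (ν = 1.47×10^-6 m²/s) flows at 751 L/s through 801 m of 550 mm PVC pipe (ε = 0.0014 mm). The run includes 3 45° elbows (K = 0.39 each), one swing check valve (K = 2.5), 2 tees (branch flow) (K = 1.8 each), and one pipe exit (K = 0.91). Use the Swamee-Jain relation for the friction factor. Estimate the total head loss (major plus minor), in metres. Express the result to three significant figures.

V = 4Q/(πD²) = 3.161 m/s; V²/2g = 0.5093 m
Re = 1.18×10^6, ε/D = 2.55×10^-6 → f = 0.01136 (Swamee-Jain)
Major: h_f = f(L/D)·V²/2g = 0.01136·1456·0.5093 = 8.424 m
Minor: ΣK = 8.18; h_m = ΣK·V²/2g = 4.166 m
Total H_L = 8.424 + 4.166 = 12.59 m

H_L ≈ 12.6 m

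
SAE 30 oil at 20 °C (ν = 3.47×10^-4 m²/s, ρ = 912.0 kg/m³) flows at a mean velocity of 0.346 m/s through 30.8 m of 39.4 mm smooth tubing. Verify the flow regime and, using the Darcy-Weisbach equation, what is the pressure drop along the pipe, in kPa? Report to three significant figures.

Re = VD/ν = 0.346·0.03940/3.47×10^-4 = 39.3 → laminar (Re < 2300)
f = 64/Re = 1.629
h_f = f(L/D)V²/(2g) = 1.629·(30.8/0.03940)·0.346²/(2·9.81) = 7.770 m
Δp = ρg·h_f = 912.0·9.81·7.770 = 69.52 kPa

Δp ≈ 69.5 kPa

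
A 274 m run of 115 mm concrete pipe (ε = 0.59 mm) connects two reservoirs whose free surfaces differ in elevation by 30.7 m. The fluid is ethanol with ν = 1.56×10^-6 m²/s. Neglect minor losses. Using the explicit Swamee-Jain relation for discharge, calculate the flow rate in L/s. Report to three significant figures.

Swamee-Jain (Type II): Q = -0.965·√(gD⁵h_f/L)·ln[ε/(3.7D) + √(3.17ν²L/(gD³h_f))]
√(gD⁵h_f/L) = √(9.81·0.115⁵·30.7/274) = 0.004702
ε/(3.7D) = 0.00139; √(3.17ν²L/(gD³h_f)) = 6.79×10^-5
Q = -0.965·0.004702·ln(0.001455) = 0.02964 m³/s
Check: V = 2.85 m/s, Re = 2.10×10^5, f = 0.03122, h_f = 30.9 m ≈ 30.7 m ✓

Q ≈ 29.6 L/s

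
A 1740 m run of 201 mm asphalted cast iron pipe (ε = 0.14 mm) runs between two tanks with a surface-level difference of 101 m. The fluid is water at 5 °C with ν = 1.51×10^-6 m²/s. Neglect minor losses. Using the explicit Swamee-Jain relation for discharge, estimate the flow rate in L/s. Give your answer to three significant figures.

Swamee-Jain (Type II): Q = -0.965·√(gD⁵h_f/L)·ln[ε/(3.7D) + √(3.17ν²L/(gD³h_f))]
√(gD⁵h_f/L) = √(9.81·0.201⁵·101/1740) = 0.01367
ε/(3.7D) = 1.88×10^-4; √(3.17ν²L/(gD³h_f)) = 3.95×10^-5
Q = -0.965·0.01367·ln(2.278×10^-4) = 0.1106 m³/s
Check: V = 3.49 m/s, Re = 4.64×10^5, f = 0.01896, h_f = 102 m ≈ 101 m ✓

Q ≈ 111 L/s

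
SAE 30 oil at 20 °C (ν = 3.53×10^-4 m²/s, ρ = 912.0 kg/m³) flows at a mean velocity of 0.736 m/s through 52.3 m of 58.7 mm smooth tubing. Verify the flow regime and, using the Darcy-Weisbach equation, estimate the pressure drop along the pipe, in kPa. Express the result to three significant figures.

Re = VD/ν = 0.736·0.05870/3.53×10^-4 = 122 → laminar (Re < 2300)
f = 64/Re = 0.5229
h_f = f(L/D)V²/(2g) = 0.5229·(52.3/0.05870)·0.736²/(2·9.81) = 12.86 m
Δp = ρg·h_f = 912.0·9.81·12.86 = 115.1 kPa

Δp ≈ 115 kPa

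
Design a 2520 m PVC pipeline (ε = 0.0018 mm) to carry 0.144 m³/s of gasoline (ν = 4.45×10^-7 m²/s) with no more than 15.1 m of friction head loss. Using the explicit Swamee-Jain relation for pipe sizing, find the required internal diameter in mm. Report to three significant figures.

D ≈ 320 mm

Swamee-Jain (Type III): D = 0.66·[ε^1.25·(LQ²/(gh_f))^4.75 + ν·Q^9.4·(L/(gh_f))^5.2]^0.04
LQ²/(gh_f) = 0.3528; L/(gh_f) = 17.01
Term 1 = ε^1.25·(…)^4.75 = 4.67×10^-10; Term 2 = ν·Q^9.4·(…)^5.2 = 1.37×10^-8
D = 0.66·(4.67×10^-10 + 1.37×10^-8)^0.04 = 0.3203 m = 320 mm
Check: V = 1.79 m/s, Re = 1.29×10^6, f = 0.01129, h_f = 14.5 m ≈ 15.1 m ✓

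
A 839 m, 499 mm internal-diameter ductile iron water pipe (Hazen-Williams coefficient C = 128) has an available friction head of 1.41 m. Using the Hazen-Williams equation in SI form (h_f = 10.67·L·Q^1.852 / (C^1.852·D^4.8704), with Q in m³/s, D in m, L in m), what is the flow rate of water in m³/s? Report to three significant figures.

Q ≈ 0.182 m³/s

Rearranging: Q = [h_f·C^1.852·D^4.8704 / (10.67·L)]^(1/1.852)
Q = [1.41·128^1.852·0.499^4.8704 / (10.67·839)]^0.540 = 0.1820 m³/s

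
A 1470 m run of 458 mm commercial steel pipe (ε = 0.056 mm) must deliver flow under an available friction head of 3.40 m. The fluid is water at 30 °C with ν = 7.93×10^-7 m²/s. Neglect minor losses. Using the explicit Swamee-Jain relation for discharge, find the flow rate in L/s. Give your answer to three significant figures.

Q ≈ 199 L/s

Swamee-Jain (Type II): Q = -0.965·√(gD⁵h_f/L)·ln[ε/(3.7D) + √(3.17ν²L/(gD³h_f))]
√(gD⁵h_f/L) = √(9.81·0.458⁵·3.40/1470) = 0.02138
ε/(3.7D) = 3.30×10^-5; √(3.17ν²L/(gD³h_f)) = 3.02×10^-5
Q = -0.965·0.02138·ln(6.329×10^-5) = 0.1995 m³/s
Check: V = 1.21 m/s, Re = 6.99×10^5, f = 0.01424, h_f = 3.42 m ≈ 3.40 m ✓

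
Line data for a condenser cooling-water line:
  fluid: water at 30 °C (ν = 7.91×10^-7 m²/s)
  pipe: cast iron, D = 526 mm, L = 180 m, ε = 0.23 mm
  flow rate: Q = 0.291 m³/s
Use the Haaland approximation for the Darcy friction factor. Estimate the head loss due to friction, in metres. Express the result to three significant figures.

h_f ≈ 0.525 m

V = 4Q/(πD²) = 4·0.291/(π·0.526²) = 1.339 m/s
Re = VD/ν = 1.339·0.526/7.91×10^-7 = 8.91×10^5 → turbulent
ε/D = 0.23/526 = 4.37×10^-4
Haaland: f = 0.01678
h_f = f(L/D)V²/(2g) = 0.01678·(180/0.526)·1.339²/(2·9.81) = 0.5249 m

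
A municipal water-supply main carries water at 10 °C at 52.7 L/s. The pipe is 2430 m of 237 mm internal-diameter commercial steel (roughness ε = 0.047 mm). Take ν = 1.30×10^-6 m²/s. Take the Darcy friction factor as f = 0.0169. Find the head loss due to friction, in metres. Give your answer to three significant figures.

V = 4Q/(πD²) = 4·0.0527/(π·0.237²) = 1.195 m/s
h_f = f(L/D)V²/(2g) = 0.01690·(2430/0.237)·1.195²/(2·9.81) = 12.60 m

h_f ≈ 12.6 m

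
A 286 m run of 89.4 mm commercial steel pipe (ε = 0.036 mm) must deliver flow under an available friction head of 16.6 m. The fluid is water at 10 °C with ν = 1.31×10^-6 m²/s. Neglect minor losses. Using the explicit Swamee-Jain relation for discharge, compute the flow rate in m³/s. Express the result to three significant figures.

Swamee-Jain (Type II): Q = -0.965·√(gD⁵h_f/L)·ln[ε/(3.7D) + √(3.17ν²L/(gD³h_f))]
√(gD⁵h_f/L) = √(9.81·0.0894⁵·16.6/286) = 0.001803
ε/(3.7D) = 1.09×10^-4; √(3.17ν²L/(gD³h_f)) = 1.16×10^-4
Q = -0.965·0.001803·ln(2.245×10^-4) = 0.01462 m³/s
Check: V = 2.33 m/s, Re = 1.59×10^5, f = 0.01886, h_f = 16.7 m ≈ 16.6 m ✓

Q ≈ 0.0146 m³/s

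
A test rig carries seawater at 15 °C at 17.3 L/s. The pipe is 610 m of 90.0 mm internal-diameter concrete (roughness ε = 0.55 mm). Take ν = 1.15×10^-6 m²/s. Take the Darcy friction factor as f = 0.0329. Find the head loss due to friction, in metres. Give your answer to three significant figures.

V = 4Q/(πD²) = 4·0.0173/(π·0.0900²) = 2.719 m/s
h_f = f(L/D)V²/(2g) = 0.03290·(610/0.0900)·2.719²/(2·9.81) = 84.05 m

h_f ≈ 84.0 m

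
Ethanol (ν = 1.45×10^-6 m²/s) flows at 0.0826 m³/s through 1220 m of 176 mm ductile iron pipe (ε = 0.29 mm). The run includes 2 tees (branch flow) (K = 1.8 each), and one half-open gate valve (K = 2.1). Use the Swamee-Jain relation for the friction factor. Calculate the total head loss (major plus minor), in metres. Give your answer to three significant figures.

H_L ≈ 96.6 m

V = 4Q/(πD²) = 3.395 m/s; V²/2g = 0.5875 m
Re = 4.12×10^5, ε/D = 0.00165 → f = 0.02290 (Swamee-Jain)
Major: h_f = f(L/D)·V²/2g = 0.02290·6932·0.5875 = 93.24 m
Minor: ΣK = 5.70; h_m = ΣK·V²/2g = 3.349 m
Total H_L = 93.24 + 3.349 = 96.59 m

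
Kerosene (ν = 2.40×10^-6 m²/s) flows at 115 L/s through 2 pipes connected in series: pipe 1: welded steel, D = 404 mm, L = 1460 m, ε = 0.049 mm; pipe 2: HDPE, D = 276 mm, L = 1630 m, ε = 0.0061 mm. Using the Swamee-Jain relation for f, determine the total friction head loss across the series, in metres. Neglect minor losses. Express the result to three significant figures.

H ≈ 19.7 m

Pipe 1: V = 0.8971 m/s, Re = 1.51×10^5, ε/D = 1.21×10^-4, f = 0.01730, h_1 = f(L/D)V²/2g = 2.565 m
Pipe 2: V = 1.922 m/s, Re = 2.21×10^5, ε/D = 2.21×10^-5, f = 0.01545, h_2 = f(L/D)V²/2g = 17.18 m
Series → Q common, losses add: H = Σh = 19.74 m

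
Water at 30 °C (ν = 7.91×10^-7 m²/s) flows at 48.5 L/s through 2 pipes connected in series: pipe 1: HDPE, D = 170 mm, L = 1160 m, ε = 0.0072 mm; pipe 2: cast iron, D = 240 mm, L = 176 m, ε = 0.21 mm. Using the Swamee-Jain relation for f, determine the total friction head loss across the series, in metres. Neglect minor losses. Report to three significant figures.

Pipe 1: V = 2.137 m/s, Re = 4.59×10^5, ε/D = 4.24×10^-5, f = 0.01390, h_1 = f(L/D)V²/2g = 22.08 m
Pipe 2: V = 1.072 m/s, Re = 3.25×10^5, ε/D = 8.75×10^-4, f = 0.02013, h_2 = f(L/D)V²/2g = 0.8649 m
Series → Q common, losses add: H = Σh = 22.94 m

H ≈ 22.9 m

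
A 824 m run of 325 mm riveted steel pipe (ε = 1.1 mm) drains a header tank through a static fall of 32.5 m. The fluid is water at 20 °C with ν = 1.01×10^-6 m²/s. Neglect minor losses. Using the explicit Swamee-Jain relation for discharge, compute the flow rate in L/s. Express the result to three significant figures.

Q ≈ 252 L/s

Swamee-Jain (Type II): Q = -0.965·√(gD⁵h_f/L)·ln[ε/(3.7D) + √(3.17ν²L/(gD³h_f))]
√(gD⁵h_f/L) = √(9.81·0.325⁵·32.5/824) = 0.03746
ε/(3.7D) = 9.15×10^-4; √(3.17ν²L/(gD³h_f)) = 1.56×10^-5
Q = -0.965·0.03746·ln(9.304×10^-4) = 0.2523 m³/s
Check: V = 3.04 m/s, Re = 9.79×10^5, f = 0.02727, h_f = 32.6 m ≈ 32.5 m ✓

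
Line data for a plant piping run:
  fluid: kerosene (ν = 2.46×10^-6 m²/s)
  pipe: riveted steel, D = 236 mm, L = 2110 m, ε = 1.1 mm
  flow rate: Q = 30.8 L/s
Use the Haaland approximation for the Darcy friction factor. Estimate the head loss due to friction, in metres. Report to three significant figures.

h_f ≈ 7.02 m

V = 4Q/(πD²) = 4·0.0308/(π·0.236²) = 0.7041 m/s
Re = VD/ν = 0.7041·0.236/2.46×10^-6 = 6.75×10^4 → turbulent
ε/D = 1.1/236 = 0.00466
Haaland: f = 0.03109
h_f = f(L/D)V²/(2g) = 0.03109·(2110/0.236)·0.7041²/(2·9.81) = 7.023 m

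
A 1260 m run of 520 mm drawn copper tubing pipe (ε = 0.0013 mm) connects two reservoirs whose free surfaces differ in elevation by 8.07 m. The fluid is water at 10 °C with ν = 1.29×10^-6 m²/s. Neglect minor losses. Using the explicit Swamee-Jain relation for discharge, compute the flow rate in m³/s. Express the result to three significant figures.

Q ≈ 0.500 m³/s

Swamee-Jain (Type II): Q = -0.965·√(gD⁵h_f/L)·ln[ε/(3.7D) + √(3.17ν²L/(gD³h_f))]
√(gD⁵h_f/L) = √(9.81·0.520⁵·8.07/1260) = 0.04888
ε/(3.7D) = 6.76×10^-7; √(3.17ν²L/(gD³h_f)) = 2.44×10^-5
Q = -0.965·0.04888·ln(2.511×10^-5) = 0.4996 m³/s
Check: V = 2.35 m/s, Re = 9.48×10^5, f = 0.01177, h_f = 8.05 m ≈ 8.07 m ✓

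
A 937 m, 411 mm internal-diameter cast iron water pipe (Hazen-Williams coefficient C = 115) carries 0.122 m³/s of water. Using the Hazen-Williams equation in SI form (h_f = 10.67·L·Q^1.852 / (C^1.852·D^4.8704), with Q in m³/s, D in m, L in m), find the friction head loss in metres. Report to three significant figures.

h_f = 10.67·937·0.122^1.852 / (115^1.852·0.411^4.8704) = 2.356 m

h_f ≈ 2.36 m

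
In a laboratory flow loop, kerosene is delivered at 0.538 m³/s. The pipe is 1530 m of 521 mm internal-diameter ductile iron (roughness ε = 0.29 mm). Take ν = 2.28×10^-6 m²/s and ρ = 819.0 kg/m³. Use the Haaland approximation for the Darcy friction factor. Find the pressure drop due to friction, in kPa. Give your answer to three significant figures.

V = 4Q/(πD²) = 4·0.538/(π·0.521²) = 2.524 m/s
Re = VD/ν = 2.524·0.521/2.28×10^-6 = 5.77×10^5 → turbulent
ε/D = 0.29/521 = 5.57×10^-4
Haaland: f = 0.01783
h_f = f(L/D)V²/(2g) = 0.01783·(1530/0.521)·2.524²/(2·9.81) = 17.00 m
Δp = ρg·h_f = 819.0·9.81·17.00 = 136.6 kPa

Δp ≈ 137 kPa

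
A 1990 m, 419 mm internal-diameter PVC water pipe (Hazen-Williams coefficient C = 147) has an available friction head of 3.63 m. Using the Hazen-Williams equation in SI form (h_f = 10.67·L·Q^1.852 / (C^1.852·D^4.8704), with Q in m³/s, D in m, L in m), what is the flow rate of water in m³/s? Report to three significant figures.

Q ≈ 0.138 m³/s

Rearranging: Q = [h_f·C^1.852·D^4.8704 / (10.67·L)]^(1/1.852)
Q = [3.63·147^1.852·0.419^4.8704 / (10.67·1990)]^0.540 = 0.1380 m³/s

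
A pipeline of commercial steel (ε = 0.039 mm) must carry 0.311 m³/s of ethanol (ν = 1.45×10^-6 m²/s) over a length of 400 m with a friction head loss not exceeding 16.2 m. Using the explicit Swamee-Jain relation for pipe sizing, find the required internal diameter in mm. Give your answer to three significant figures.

D ≈ 311 mm

Swamee-Jain (Type III): D = 0.66·[ε^1.25·(LQ²/(gh_f))^4.75 + ν·Q^9.4·(L/(gh_f))^5.2]^0.04
LQ²/(gh_f) = 0.2434; L/(gh_f) = 2.517
Term 1 = ε^1.25·(…)^4.75 = 3.75×10^-9; Term 2 = ν·Q^9.4·(…)^5.2 = 3.01×10^-9
D = 0.66·(3.75×10^-9 + 3.01×10^-9)^0.04 = 0.3110 m = 311 mm
Check: V = 4.09 m/s, Re = 8.78×10^5, f = 0.01401, h_f = 15.4 m ≈ 16.2 m ✓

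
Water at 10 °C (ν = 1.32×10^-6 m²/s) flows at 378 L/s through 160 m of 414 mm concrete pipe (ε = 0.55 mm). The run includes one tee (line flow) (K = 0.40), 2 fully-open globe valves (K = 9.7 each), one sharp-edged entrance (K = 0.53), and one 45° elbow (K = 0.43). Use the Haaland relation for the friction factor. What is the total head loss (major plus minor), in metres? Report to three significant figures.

V = 4Q/(πD²) = 2.808 m/s; V²/2g = 0.4019 m
Re = 8.81×10^5, ε/D = 0.00133 → f = 0.02136 (Haaland)
Major: h_f = f(L/D)·V²/2g = 0.02136·386.5·0.4019 = 3.317 m
Minor: ΣK = 20.8; h_m = ΣK·V²/2g = 8.343 m
Total H_L = 3.317 + 8.343 = 11.66 m

H_L ≈ 11.7 m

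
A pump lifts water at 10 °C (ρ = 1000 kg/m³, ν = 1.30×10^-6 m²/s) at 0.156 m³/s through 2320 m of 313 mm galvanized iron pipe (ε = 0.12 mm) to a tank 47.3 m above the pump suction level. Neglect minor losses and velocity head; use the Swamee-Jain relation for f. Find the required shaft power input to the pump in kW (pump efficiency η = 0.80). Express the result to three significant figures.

P_shaft ≈ 141 kW

V = 4Q/(πD²) = 2.027 m/s; Re = 4.88×10^5; ε/D = 3.83×10^-4; f = 0.01702
h_f = f(L/D)V²/2g = 26.44 m
Total head H = z + h_f = 47.3 + 26.44 = 73.74 m
P_hyd = ρgQH = 1000·9.81·0.156·73.74 = 112.8 kW
P_shaft = P_hyd/η = 112.8/0.80 = 141.1 kW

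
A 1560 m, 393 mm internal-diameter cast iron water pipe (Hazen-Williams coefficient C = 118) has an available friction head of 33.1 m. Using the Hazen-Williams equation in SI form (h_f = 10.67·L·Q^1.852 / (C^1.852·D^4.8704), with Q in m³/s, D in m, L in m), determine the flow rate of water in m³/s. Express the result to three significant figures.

Rearranging: Q = [h_f·C^1.852·D^4.8704 / (10.67·L)]^(1/1.852)
Q = [33.1·118^1.852·0.393^4.8704 / (10.67·1560)]^0.540 = 0.3520 m³/s

Q ≈ 0.352 m³/s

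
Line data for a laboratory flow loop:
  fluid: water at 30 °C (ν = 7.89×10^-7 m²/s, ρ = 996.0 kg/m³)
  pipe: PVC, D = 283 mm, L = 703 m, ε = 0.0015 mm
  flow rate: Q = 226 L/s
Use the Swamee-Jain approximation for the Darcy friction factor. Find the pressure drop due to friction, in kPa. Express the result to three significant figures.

V = 4Q/(πD²) = 4·0.226/(π·0.283²) = 3.593 m/s
Re = VD/ν = 3.593·0.283/7.89×10^-7 = 1.29×10^6 → turbulent
ε/D = 0.0015/283 = 5.30×10^-6
Swamee-Jain: f = 0.01128
h_f = f(L/D)V²/(2g) = 0.01128·(703/0.283)·3.593²/(2·9.81) = 18.44 m
Δp = ρg·h_f = 996.0·9.81·18.44 = 180.2 kPa

Δp ≈ 180 kPa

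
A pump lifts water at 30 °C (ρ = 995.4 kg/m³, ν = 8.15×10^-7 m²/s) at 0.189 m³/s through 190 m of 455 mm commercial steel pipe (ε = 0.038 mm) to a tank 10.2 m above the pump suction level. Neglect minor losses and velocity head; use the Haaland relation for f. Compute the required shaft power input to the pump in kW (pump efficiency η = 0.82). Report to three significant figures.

V = 4Q/(πD²) = 1.162 m/s; Re = 6.49×10^5; ε/D = 8.35×10^-5; f = 0.01365
h_f = f(L/D)V²/2g = 0.3926 m
Total head H = z + h_f = 10.2 + 0.3926 = 10.59 m
P_hyd = ρgQH = 995.4·9.81·0.189·10.59 = 19.55 kW
P_shaft = P_hyd/η = 19.55/0.82 = 23.84 kW

P_shaft ≈ 23.8 kW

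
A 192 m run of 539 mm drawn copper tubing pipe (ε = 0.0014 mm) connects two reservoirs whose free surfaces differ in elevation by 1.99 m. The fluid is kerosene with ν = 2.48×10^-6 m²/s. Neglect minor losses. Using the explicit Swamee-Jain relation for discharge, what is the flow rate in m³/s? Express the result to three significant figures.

Swamee-Jain (Type II): Q = -0.965·√(gD⁵h_f/L)·ln[ε/(3.7D) + √(3.17ν²L/(gD³h_f))]
√(gD⁵h_f/L) = √(9.81·0.539⁵·1.99/192) = 0.06801
ε/(3.7D) = 7.02×10^-7; √(3.17ν²L/(gD³h_f)) = 3.50×10^-5
Q = -0.965·0.06801·ln(3.570×10^-5) = 0.6721 m³/s
Check: V = 2.95 m/s, Re = 6.40×10^5, f = 0.01258, h_f = 1.98 m ≈ 1.99 m ✓

Q ≈ 0.672 m³/s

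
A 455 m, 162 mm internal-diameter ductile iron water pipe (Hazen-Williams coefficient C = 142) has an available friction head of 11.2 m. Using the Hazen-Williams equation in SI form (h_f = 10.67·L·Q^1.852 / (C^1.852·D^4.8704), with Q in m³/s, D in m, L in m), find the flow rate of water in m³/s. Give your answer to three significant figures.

Rearranging: Q = [h_f·C^1.852·D^4.8704 / (10.67·L)]^(1/1.852)
Q = [11.2·142^1.852·0.162^4.8704 / (10.67·455)]^0.540 = 0.04463 m³/s

Q ≈ 0.0446 m³/s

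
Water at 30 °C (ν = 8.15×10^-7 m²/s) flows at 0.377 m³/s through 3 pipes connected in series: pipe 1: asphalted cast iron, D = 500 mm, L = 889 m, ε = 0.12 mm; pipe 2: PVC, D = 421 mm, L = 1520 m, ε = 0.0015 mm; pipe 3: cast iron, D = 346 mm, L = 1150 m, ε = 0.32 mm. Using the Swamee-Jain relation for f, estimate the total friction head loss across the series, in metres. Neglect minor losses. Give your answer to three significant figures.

Pipe 1: V = 1.920 m/s, Re = 1.18×10^6, ε/D = 2.40×10^-4, f = 0.01507, h_1 = f(L/D)V²/2g = 5.035 m
Pipe 2: V = 2.708 m/s, Re = 1.40×10^6, ε/D = 3.56×10^-6, f = 0.01109, h_2 = f(L/D)V²/2g = 14.97 m
Pipe 3: V = 4.010 m/s, Re = 1.70×10^6, ε/D = 9.25×10^-4, f = 0.01953, h_3 = f(L/D)V²/2g = 53.18 m
Series → Q common, losses add: H = Σh = 73.18 m

H ≈ 73.2 m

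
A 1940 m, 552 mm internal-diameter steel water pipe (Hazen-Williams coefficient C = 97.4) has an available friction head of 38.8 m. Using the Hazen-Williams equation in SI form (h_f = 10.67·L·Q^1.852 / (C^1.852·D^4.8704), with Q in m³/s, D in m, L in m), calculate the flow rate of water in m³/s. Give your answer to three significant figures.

Q ≈ 0.688 m³/s

Rearranging: Q = [h_f·C^1.852·D^4.8704 / (10.67·L)]^(1/1.852)
Q = [38.8·97.4^1.852·0.552^4.8704 / (10.67·1940)]^0.540 = 0.6877 m³/s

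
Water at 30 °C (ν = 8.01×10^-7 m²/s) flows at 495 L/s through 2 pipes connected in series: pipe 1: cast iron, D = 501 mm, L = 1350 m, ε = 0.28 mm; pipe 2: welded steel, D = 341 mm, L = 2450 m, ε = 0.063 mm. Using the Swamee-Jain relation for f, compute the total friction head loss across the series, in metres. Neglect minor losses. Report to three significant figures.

H ≈ 166 m

Pipe 1: V = 2.511 m/s, Re = 1.57×10^6, ε/D = 5.59×10^-4, f = 0.01750, h_1 = f(L/D)V²/2g = 15.16 m
Pipe 2: V = 5.420 m/s, Re = 2.31×10^6, ε/D = 1.85×10^-4, f = 0.01406, h_2 = f(L/D)V²/2g = 151.3 m
Series → Q common, losses add: H = Σh = 166.4 m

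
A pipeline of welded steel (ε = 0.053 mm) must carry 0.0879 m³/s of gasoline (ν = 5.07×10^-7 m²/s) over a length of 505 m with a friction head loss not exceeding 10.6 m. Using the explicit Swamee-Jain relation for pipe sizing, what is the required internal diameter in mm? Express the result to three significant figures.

Swamee-Jain (Type III): D = 0.66·[ε^1.25·(LQ²/(gh_f))^4.75 + ν·Q^9.4·(L/(gh_f))^5.2]^0.04
LQ²/(gh_f) = 0.03752; L/(gh_f) = 4.856
Term 1 = ε^1.25·(…)^4.75 = 7.64×10^-13; Term 2 = ν·Q^9.4·(…)^5.2 = 2.23×10^-13
D = 0.66·(7.64×10^-13 + 2.23×10^-13)^0.04 = 0.2184 m = 218 mm
Check: V = 2.35 m/s, Re = 1.01×10^6, f = 0.01521, h_f = 9.86 m ≈ 10.6 m ✓

D ≈ 218 mm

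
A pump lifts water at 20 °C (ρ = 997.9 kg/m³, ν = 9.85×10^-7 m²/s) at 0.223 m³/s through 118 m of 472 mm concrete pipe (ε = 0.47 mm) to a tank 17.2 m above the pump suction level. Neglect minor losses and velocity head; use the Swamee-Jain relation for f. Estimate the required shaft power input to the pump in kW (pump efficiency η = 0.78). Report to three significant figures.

V = 4Q/(πD²) = 1.274 m/s; Re = 6.11×10^5; ε/D = 9.96×10^-4; f = 0.02022
h_f = f(L/D)V²/2g = 0.4185 m
Total head H = z + h_f = 17.2 + 0.4185 = 17.62 m
P_hyd = ρgQH = 997.9·9.81·0.223·17.62 = 38.46 kW
P_shaft = P_hyd/η = 38.46/0.78 = 49.31 kW

P_shaft ≈ 49.3 kW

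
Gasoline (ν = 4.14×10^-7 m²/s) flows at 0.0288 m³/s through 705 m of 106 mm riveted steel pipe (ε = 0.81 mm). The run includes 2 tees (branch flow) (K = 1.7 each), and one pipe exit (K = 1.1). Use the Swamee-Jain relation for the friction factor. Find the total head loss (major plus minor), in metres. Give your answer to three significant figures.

V = 4Q/(πD²) = 3.264 m/s; V²/2g = 0.5429 m
Re = 8.36×10^5, ε/D = 0.00764 → f = 0.03482 (Swamee-Jain)
Major: h_f = f(L/D)·V²/2g = 0.03482·6651·0.5429 = 125.7 m
Minor: ΣK = 4.50; h_m = ΣK·V²/2g = 2.443 m
Total H_L = 125.7 + 2.443 = 128.2 m

H_L ≈ 128 m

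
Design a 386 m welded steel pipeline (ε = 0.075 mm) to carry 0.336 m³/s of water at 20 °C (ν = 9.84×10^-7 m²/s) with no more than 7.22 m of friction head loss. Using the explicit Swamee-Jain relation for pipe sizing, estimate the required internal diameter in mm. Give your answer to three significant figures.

Swamee-Jain (Type III): D = 0.66·[ε^1.25·(LQ²/(gh_f))^4.75 + ν·Q^9.4·(L/(gh_f))^5.2]^0.04
LQ²/(gh_f) = 0.6153; L/(gh_f) = 5.450
Term 1 = ε^1.25·(…)^4.75 = 6.95×10^-7; Term 2 = ν·Q^9.4·(…)^5.2 = 2.34×10^-7
D = 0.66·(6.95×10^-7 + 2.34×10^-7)^0.04 = 0.3787 m = 379 mm
Check: V = 2.98 m/s, Re = 1.15×10^6, f = 0.01464, h_f = 6.77 m ≈ 7.22 m ✓

D ≈ 379 mm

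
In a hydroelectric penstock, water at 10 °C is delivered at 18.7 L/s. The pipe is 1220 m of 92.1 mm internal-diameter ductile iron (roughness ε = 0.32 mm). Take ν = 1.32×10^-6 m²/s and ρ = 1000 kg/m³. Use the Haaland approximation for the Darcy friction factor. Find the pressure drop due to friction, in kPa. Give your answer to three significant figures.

V = 4Q/(πD²) = 4·0.0187/(π·0.0921²) = 2.807 m/s
Re = VD/ν = 2.807·0.0921/1.32×10^-6 = 1.96×10^5 → turbulent
ε/D = 0.32/92.1 = 0.00347
Haaland: f = 0.02789
h_f = f(L/D)V²/(2g) = 0.02789·(1220/0.0921)·2.807²/(2·9.81) = 148.4 m
Δp = ρg·h_f = 1000·9.81·148.4 = 1455 kPa

Δp ≈ 1460 kPa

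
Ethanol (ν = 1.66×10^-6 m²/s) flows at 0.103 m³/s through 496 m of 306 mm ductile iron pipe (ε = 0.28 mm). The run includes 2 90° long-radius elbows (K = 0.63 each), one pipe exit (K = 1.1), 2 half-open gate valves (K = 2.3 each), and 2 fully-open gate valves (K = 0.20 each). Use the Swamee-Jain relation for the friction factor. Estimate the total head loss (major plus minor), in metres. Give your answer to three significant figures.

V = 4Q/(πD²) = 1.401 m/s; V²/2g = 0.09998 m
Re = 2.58×10^5, ε/D = 9.15×10^-4 → f = 0.02054 (Swamee-Jain)
Major: h_f = f(L/D)·V²/2g = 0.02054·1621·0.09998 = 3.329 m
Minor: ΣK = 7.36; h_m = ΣK·V²/2g = 0.7358 m
Total H_L = 3.329 + 0.7358 = 4.065 m

H_L ≈ 4.06 m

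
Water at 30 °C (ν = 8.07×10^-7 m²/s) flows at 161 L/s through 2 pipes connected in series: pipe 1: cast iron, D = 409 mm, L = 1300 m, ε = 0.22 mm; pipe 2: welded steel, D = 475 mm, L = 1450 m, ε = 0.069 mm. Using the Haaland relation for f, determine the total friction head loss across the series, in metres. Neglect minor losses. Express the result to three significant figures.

Pipe 1: V = 1.225 m/s, Re = 6.21×10^5, ε/D = 5.38×10^-4, f = 0.01767, h_1 = f(L/D)V²/2g = 4.298 m
Pipe 2: V = 0.9085 m/s, Re = 5.35×10^5, ε/D = 1.45×10^-4, f = 0.01466, h_2 = f(L/D)V²/2g = 1.882 m
Series → Q common, losses add: H = Σh = 6.180 m

H ≈ 6.18 m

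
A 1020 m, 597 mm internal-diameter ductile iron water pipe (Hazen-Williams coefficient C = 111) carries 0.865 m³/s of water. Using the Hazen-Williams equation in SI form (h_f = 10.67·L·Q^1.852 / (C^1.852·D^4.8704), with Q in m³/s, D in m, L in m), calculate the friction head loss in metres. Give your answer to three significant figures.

h_f ≈ 16.7 m

h_f = 10.67·1020·0.865^1.852 / (111^1.852·0.597^4.8704) = 16.72 m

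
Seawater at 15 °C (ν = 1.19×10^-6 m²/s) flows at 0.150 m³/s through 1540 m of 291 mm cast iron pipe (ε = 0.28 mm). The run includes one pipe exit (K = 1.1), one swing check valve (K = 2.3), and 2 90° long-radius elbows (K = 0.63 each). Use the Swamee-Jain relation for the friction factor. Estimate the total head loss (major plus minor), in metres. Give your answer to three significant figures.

H_L ≈ 28.8 m

V = 4Q/(πD²) = 2.255 m/s; V²/2g = 0.2593 m
Re = 5.52×10^5, ε/D = 9.62×10^-4 → f = 0.02013 (Swamee-Jain)
Major: h_f = f(L/D)·V²/2g = 0.02013·5292·0.2593 = 27.62 m
Minor: ΣK = 4.66; h_m = ΣK·V²/2g = 1.208 m
Total H_L = 27.62 + 1.208 = 28.83 m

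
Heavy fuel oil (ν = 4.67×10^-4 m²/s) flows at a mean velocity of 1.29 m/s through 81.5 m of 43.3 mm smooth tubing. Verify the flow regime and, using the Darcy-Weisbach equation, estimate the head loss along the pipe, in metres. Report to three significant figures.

h_f ≈ 85.4 m

Re = VD/ν = 1.29·0.04330/4.67×10^-4 = 120 → laminar (Re < 2300)
f = 64/Re = 0.5351
h_f = f(L/D)V²/(2g) = 0.5351·(81.5/0.04330)·1.29²/(2·9.81) = 85.42 m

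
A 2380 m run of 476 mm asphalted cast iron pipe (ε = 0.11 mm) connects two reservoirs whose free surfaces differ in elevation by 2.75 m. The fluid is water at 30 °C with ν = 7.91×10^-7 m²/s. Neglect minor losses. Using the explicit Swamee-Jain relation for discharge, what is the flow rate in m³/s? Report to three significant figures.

Q ≈ 0.147 m³/s

Swamee-Jain (Type II): Q = -0.965·√(gD⁵h_f/L)·ln[ε/(3.7D) + √(3.17ν²L/(gD³h_f))]
√(gD⁵h_f/L) = √(9.81·0.476⁵·2.75/2380) = 0.01664
ε/(3.7D) = 6.25×10^-5; √(3.17ν²L/(gD³h_f)) = 4.03×10^-5
Q = -0.965·0.01664·ln(1.027×10^-4) = 0.1475 m³/s
Check: V = 0.829 m/s, Re = 4.99×10^5, f = 0.01580, h_f = 2.77 m ≈ 2.75 m ✓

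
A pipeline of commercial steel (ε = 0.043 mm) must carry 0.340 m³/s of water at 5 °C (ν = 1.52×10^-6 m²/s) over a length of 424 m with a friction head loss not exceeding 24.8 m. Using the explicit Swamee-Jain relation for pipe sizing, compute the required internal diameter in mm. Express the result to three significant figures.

Swamee-Jain (Type III): D = 0.66·[ε^1.25·(LQ²/(gh_f))^4.75 + ν·Q^9.4·(L/(gh_f))^5.2]^0.04
LQ²/(gh_f) = 0.2015; L/(gh_f) = 1.743
Term 1 = ε^1.25·(…)^4.75 = 1.73×10^-9; Term 2 = ν·Q^9.4·(…)^5.2 = 1.08×10^-9
D = 0.66·(1.73×10^-9 + 1.08×10^-9)^0.04 = 0.3002 m = 300 mm
Check: V = 4.80 m/s, Re = 9.49×10^5, f = 0.01415, h_f = 23.5 m ≈ 24.8 m ✓

D ≈ 300 mm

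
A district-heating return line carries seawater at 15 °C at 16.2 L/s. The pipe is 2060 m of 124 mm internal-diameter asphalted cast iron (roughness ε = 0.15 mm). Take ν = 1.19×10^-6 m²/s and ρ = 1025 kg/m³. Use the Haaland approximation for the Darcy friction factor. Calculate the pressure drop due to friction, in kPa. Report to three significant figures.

V = 4Q/(πD²) = 4·0.0162/(π·0.124²) = 1.341 m/s
Re = VD/ν = 1.341·0.124/1.19×10^-6 = 1.40×10^5 → turbulent
ε/D = 0.15/124 = 0.00121
Haaland: f = 0.02214
h_f = f(L/D)V²/(2g) = 0.02214·(2060/0.124)·1.341²/(2·9.81) = 33.73 m
Δp = ρg·h_f = 1025·9.81·33.73 = 339.2 kPa

Δp ≈ 339 kPa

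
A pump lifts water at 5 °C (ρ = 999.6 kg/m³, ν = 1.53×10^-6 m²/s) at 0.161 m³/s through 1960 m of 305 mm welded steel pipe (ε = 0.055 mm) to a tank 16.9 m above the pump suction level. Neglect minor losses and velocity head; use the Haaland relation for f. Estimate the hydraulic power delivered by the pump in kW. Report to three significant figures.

V = 4Q/(πD²) = 2.204 m/s; Re = 4.39×10^5; ε/D = 1.80×10^-4; f = 0.01528
h_f = f(L/D)V²/2g = 24.31 m
Total head H = z + h_f = 16.9 + 24.31 = 41.21 m
P_hyd = ρgQH = 999.6·9.81·0.161·41.21 = 65.05 kW

P_hyd ≈ 65.1 kW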